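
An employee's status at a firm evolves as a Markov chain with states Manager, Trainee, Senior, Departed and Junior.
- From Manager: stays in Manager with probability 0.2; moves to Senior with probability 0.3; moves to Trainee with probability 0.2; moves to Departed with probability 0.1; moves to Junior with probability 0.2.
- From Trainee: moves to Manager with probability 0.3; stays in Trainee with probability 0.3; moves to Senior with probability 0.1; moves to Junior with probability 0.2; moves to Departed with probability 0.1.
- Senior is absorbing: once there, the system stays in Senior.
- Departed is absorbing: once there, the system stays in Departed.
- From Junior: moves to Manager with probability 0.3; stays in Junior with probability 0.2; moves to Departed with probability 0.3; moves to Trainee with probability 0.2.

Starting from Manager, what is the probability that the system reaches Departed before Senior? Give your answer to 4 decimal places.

0.4172

Let h(s) be the probability of absorption at Departed starting from transient state s. Then h(Departed) = 1 and h(Senior) = 0. By first-step analysis:
h(Manager) = 0.2·h(Manager) + 0.2·h(Trainee) + 0.3·0 + 0.1·1 + 0.2·h(Junior)
h(Trainee) = 0.3·h(Manager) + 0.3·h(Trainee) + 0.1·0 + 0.1·1 + 0.2·h(Junior)
h(Junior) = 0.3·h(Manager) + 0.2·h(Trainee) + 0.3·1 + 0.2·h(Junior)
Solving: h(Manager) = 0.4172, h(Trainee) = 0.5099, h(Junior) = 0.6589.
Starting from Manager, the probability is 0.4172.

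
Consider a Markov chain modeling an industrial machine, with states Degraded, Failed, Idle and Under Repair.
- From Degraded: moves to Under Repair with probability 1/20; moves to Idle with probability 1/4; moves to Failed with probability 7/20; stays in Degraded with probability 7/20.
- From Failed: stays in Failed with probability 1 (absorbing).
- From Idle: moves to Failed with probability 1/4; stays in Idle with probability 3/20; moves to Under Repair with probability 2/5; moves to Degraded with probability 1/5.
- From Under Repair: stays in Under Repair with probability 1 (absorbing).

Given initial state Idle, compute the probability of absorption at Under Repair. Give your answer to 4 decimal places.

0.5373

Let h(s) be the probability of absorption at Under Repair starting from transient state s. Then h(Under Repair) = 1 and h(Failed) = 0. By first-step analysis:
h(Degraded) = 0.35·h(Degraded) + 0.35·0 + 0.25·h(Idle) + 0.05·1
h(Idle) = 0.2·h(Degraded) + 0.25·0 + 0.15·h(Idle) + 0.4·1
Solving: h(Degraded) = 0.2836, h(Idle) = 0.5373.
Starting from Idle, the probability is 0.5373.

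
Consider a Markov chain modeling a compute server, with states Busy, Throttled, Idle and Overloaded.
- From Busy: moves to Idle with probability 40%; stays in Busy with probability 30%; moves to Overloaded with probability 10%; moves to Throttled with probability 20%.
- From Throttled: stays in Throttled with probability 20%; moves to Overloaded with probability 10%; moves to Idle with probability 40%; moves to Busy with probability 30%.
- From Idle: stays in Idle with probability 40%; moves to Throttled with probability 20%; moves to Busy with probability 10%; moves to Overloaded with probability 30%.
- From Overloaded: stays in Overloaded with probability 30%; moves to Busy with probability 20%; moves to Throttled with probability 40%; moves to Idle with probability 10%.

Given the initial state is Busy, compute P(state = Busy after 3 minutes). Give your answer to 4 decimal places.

Propagate the distribution vector 3 minutes from Busy.
After 0 minutes: (1.0000, 0.0000, 0.0000, 0.0000)
After 1 minute: (0.3000, 0.2000, 0.4000, 0.1000)
After 2 minutes: (0.2100, 0.2200, 0.3700, 0.2000)
After 3 minutes: (0.2060, 0.2400, 0.3400, 0.2140)
P(in Busy after 3 minutes) = 0.2060

0.2060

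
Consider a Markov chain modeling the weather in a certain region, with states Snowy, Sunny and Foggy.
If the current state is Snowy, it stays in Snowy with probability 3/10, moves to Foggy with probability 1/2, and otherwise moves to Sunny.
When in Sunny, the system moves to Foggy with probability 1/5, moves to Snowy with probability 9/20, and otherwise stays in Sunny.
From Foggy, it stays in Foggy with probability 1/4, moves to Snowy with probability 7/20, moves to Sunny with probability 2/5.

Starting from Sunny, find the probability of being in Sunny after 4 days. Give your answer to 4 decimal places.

Propagate the distribution vector 4 days from Sunny.
After 0 days: (0.0000, 1.0000, 0.0000)
After 1 day: (0.4500, 0.3500, 0.2000)
After 2 days: (0.3625, 0.2925, 0.3450)
After 3 days: (0.3611, 0.3129, 0.3260)
After 4 days: (0.3632, 0.3121, 0.3246)
P(in Sunny after 4 days) = 0.3121

0.3121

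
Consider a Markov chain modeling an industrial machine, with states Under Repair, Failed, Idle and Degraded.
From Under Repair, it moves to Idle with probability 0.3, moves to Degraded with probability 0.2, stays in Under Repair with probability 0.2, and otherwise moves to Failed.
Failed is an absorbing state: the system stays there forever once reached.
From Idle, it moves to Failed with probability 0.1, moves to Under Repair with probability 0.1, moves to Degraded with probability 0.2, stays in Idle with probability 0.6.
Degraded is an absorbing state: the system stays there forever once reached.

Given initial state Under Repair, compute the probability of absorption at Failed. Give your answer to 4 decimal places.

Let h(s) be the probability of absorption at Failed starting from transient state s. Then h(Failed) = 1 and h(Degraded) = 0. By first-step analysis:
h(Under Repair) = 0.2·h(Under Repair) + 0.3·1 + 0.3·h(Idle) + 0.2·0
h(Idle) = 0.1·h(Under Repair) + 0.1·1 + 0.6·h(Idle) + 0.2·0
Solving: h(Under Repair) = 0.5172, h(Idle) = 0.3793.
Starting from Under Repair, the probability is 0.5172.

0.5172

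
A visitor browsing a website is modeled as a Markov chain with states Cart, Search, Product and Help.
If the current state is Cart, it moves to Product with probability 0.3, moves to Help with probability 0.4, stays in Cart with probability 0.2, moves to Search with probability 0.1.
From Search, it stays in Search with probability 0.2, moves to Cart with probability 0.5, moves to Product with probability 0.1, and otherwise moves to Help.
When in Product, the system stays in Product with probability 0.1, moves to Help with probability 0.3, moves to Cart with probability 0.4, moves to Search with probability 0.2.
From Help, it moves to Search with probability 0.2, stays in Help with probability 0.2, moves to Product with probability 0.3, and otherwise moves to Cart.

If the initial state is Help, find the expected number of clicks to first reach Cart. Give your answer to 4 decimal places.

2.7650

Let t(s) be the expected number of clicks to first reach Cart from state s, with t(Cart) = 0. Conditioning on the first click:
t(Search) = 1 + 0.2·t(Search) + 0.1·t(Product) + 0.2·t(Help)
t(Product) = 1 + 0.2·t(Search) + 0.1·t(Product) + 0.3·t(Help)
t(Help) = 1 + 0.2·t(Search) + 0.3·t(Product) + 0.2·t(Help)
Solving: t(Search) = 2.2581, t(Product) = 2.5346, t(Help) = 2.7650.
Expected clicks from Help to Cart: 2.7650.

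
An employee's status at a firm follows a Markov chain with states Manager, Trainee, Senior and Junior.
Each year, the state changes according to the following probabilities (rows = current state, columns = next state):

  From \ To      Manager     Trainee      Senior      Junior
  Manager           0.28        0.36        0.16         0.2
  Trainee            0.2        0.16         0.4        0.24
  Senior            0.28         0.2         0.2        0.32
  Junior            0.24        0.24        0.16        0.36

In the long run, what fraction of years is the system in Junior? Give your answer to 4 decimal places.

0.2820

Let the stationary distribution be π with π = πP and π_1 + π_2 + π_3 + π_4 = 1.
π_1 = 0.28·π_1 + 0.2·π_2 + 0.28·π_3 + 0.24·π_4
π_2 = 0.36·π_1 + 0.16·π_2 + 0.2·π_3 + 0.24·π_4
π_3 = 0.16·π_1 + 0.4·π_2 + 0.2·π_3 + 0.16·π_4
Solving with the normalization constraint gives π = (0.2494, 0.2415, 0.2270, 0.2820).
So the stationary probability of Junior is 0.2820.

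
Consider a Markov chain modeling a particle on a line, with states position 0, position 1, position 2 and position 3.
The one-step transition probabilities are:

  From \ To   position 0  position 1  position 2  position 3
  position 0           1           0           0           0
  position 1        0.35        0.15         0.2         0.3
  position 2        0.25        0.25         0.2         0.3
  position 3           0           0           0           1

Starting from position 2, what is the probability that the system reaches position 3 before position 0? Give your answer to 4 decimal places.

0.5238

Let h(s) be the probability of absorption at position 3 starting from transient state s. Then h(position 3) = 1 and h(position 0) = 0. By first-step analysis:
h(position 1) = 0.35·0 + 0.15·h(position 1) + 0.2·h(position 2) + 0.3·1
h(position 2) = 0.25·0 + 0.25·h(position 1) + 0.2·h(position 2) + 0.3·1
Solving: h(position 1) = 0.4762, h(position 2) = 0.5238.
Starting from position 2, the probability is 0.5238.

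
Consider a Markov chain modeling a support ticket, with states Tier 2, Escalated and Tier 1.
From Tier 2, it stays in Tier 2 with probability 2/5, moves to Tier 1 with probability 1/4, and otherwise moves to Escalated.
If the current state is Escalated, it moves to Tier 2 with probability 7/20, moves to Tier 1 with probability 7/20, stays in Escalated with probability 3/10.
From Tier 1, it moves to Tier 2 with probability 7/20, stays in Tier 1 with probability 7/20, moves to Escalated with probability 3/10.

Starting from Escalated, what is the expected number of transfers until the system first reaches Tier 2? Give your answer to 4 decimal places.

Let t(s) be the expected number of transfers to first reach Tier 2 from state s, with t(Tier 2) = 0. Conditioning on the first transfer:
t(Escalated) = 1 + 0.3·t(Escalated) + 0.35·t(Tier 1)
t(Tier 1) = 1 + 0.3·t(Escalated) + 0.35·t(Tier 1)
Solving: t(Escalated) = 2.8571, t(Tier 1) = 2.8571.
Expected transfers from Escalated to Tier 2: 2.8571.

2.8571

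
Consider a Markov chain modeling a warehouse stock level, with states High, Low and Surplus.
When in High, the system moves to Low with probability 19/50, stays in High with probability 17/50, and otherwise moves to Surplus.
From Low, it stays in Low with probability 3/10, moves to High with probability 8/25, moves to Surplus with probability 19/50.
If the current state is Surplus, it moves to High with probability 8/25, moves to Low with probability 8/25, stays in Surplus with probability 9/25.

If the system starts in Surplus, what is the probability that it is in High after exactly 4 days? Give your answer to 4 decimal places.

Propagate the distribution vector 4 days from Surplus.
After 0 days: (0.0000, 0.0000, 1.0000)
After 1 day: (0.3200, 0.3200, 0.3600)
After 2 days: (0.3264, 0.3328, 0.3408)
After 3 days: (0.3265, 0.3329, 0.3405)
After 4 days: (0.3265, 0.3329, 0.3405)
P(in High after 4 days) = 0.3265

0.3265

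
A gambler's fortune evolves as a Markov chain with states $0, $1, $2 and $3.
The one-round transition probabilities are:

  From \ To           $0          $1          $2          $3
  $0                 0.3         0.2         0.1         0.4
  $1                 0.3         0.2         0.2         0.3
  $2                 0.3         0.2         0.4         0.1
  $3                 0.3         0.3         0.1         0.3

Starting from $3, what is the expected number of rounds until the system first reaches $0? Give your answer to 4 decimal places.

Let t(s) be the expected number of rounds to first reach $0 from state s, with t($0) = 0. Conditioning on the first round:
t($1) = 1 + 0.2·t($1) + 0.2·t($2) + 0.3·t($3)
t($2) = 1 + 0.2·t($1) + 0.4·t($2) + 0.1·t($3)
t($3) = 1 + 0.3·t($1) + 0.1·t($2) + 0.3·t($3)
Solving: t($1) = 3.3333, t($2) = 3.3333, t($3) = 3.3333.
Expected rounds from $3 to $0: 3.3333.

3.3333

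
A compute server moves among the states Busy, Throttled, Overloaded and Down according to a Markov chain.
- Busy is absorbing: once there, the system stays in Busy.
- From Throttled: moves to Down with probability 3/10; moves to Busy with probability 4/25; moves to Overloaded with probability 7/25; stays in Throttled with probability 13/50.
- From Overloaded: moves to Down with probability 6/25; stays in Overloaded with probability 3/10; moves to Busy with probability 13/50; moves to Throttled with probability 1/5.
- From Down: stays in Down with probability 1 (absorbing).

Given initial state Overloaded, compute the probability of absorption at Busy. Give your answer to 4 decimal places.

Let h(s) be the probability of absorption at Busy starting from transient state s. Then h(Busy) = 1 and h(Down) = 0. By first-step analysis:
h(Throttled) = 0.16·1 + 0.26·h(Throttled) + 0.28·h(Overloaded) + 0.3·0
h(Overloaded) = 0.26·1 + 0.2·h(Throttled) + 0.3·h(Overloaded) + 0.24·0
Solving: h(Throttled) = 0.4000, h(Overloaded) = 0.4857.
Starting from Overloaded, the probability is 0.4857.

0.4857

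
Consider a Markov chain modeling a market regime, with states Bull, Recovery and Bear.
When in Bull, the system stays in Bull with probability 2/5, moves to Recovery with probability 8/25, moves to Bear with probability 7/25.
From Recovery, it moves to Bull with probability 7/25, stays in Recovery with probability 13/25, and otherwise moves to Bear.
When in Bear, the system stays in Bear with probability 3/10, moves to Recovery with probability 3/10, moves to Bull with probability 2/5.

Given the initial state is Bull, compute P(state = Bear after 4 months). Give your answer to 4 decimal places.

0.2539

Propagate the distribution vector 4 months from Bull.
After 0 months: (1.0000, 0.0000, 0.0000)
After 1 month: (0.4000, 0.3200, 0.2800)
After 2 months: (0.3616, 0.3784, 0.2600)
After 3 months: (0.3546, 0.3905, 0.2549)
After 4 months: (0.3531, 0.3930, 0.2539)
P(in Bear after 4 months) = 0.2539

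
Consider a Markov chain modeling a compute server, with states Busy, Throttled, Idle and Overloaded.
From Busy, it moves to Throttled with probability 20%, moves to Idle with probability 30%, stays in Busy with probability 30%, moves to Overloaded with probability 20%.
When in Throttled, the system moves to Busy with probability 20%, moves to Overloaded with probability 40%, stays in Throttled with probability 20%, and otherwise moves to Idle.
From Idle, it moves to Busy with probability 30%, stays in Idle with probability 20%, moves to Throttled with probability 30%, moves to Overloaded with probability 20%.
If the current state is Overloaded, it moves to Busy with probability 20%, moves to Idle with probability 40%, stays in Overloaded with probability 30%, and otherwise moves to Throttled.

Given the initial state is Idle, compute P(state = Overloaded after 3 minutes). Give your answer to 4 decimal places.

Propagate the distribution vector 3 minutes from Idle.
After 0 minutes: (0.0000, 0.0000, 1.0000, 0.0000)
After 1 minute: (0.3000, 0.3000, 0.2000, 0.2000)
After 2 minutes: (0.2500, 0.2000, 0.2700, 0.2800)
After 3 minutes: (0.2520, 0.1990, 0.2810, 0.2680)
P(in Overloaded after 3 minutes) = 0.2680

0.2680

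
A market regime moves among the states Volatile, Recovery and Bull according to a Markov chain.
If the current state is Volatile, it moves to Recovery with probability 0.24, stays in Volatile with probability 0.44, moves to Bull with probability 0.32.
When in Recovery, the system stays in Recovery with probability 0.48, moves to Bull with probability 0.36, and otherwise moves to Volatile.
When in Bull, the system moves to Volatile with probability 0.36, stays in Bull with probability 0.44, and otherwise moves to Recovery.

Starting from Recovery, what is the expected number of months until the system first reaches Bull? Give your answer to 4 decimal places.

Let t(s) be the expected number of months to first reach Bull from state s, with t(Bull) = 0. Conditioning on the first month:
t(Volatile) = 1 + 0.44·t(Volatile) + 0.24·t(Recovery)
t(Recovery) = 1 + 0.16·t(Volatile) + 0.48·t(Recovery)
Solving: t(Volatile) = 3.0063, t(Recovery) = 2.8481.
Expected months from Recovery to Bull: 2.8481.

2.8481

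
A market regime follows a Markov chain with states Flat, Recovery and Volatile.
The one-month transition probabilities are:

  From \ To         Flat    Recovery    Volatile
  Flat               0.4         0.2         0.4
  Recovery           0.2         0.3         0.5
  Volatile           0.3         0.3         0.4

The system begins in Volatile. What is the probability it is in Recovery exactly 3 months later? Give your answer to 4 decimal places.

0.2700

Propagate the distribution vector 3 months from Volatile.
After 0 months: (0.0000, 0.0000, 1.0000)
After 1 month: (0.3000, 0.3000, 0.4000)
After 2 months: (0.3000, 0.2700, 0.4300)
After 3 months: (0.3030, 0.2700, 0.4270)
P(in Recovery after 3 months) = 0.2700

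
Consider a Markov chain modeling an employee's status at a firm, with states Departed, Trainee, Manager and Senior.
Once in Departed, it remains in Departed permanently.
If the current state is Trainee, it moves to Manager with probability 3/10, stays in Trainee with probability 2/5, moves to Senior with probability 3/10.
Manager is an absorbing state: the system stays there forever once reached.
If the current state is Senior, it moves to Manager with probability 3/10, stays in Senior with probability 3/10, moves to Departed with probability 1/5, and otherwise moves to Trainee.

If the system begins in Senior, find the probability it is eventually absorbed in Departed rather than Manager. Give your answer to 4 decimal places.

0.3333

Let h(s) be the probability of absorption at Departed starting from transient state s. Then h(Departed) = 1 and h(Manager) = 0. By first-step analysis:
h(Trainee) = 0.4·h(Trainee) + 0.3·0 + 0.3·h(Senior)
h(Senior) = 0.2·1 + 0.2·h(Trainee) + 0.3·0 + 0.3·h(Senior)
Solving: h(Trainee) = 0.1667, h(Senior) = 0.3333.
Starting from Senior, the probability is 0.3333.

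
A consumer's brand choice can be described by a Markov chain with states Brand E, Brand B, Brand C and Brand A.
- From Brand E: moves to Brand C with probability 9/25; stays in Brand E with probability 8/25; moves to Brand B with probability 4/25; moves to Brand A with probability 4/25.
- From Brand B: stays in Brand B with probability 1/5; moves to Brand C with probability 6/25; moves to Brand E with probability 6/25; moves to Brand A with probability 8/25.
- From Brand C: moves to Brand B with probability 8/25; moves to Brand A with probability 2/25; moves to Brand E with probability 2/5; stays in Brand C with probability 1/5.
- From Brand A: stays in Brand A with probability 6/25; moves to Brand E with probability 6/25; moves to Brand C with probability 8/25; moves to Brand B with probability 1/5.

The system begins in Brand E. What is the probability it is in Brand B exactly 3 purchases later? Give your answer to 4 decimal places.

Propagate the distribution vector 3 purchases from Brand E.
After 0 purchases: (1.0000, 0.0000, 0.0000, 0.0000)
After 1 purchase: (0.3200, 0.1600, 0.3600, 0.1600)
After 2 purchases: (0.3232, 0.2304, 0.2768, 0.1696)
After 3 purchases: (0.3101, 0.2203, 0.2813, 0.1883)
P(in Brand B after 3 purchases) = 0.2203

0.2203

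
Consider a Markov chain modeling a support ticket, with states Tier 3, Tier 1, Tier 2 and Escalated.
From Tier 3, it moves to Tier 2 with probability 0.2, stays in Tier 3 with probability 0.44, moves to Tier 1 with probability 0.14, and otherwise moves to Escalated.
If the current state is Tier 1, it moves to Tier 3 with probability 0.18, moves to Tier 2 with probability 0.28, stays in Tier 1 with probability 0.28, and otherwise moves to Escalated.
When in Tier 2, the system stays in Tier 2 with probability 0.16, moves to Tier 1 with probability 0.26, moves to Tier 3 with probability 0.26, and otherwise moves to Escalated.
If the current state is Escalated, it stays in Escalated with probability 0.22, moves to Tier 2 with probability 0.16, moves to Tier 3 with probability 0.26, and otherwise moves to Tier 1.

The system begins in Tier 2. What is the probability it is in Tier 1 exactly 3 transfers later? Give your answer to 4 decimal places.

Propagate the distribution vector 3 transfers from Tier 2.
After 0 transfers: (0.0000, 0.0000, 1.0000, 0.0000)
After 1 transfer: (0.2600, 0.2600, 0.1600, 0.3200)
After 2 transfers: (0.2860, 0.2660, 0.2016, 0.2464)
After 3 transfers: (0.2902, 0.2556, 0.2034, 0.2508)
P(in Tier 1 after 3 transfers) = 0.2556

0.2556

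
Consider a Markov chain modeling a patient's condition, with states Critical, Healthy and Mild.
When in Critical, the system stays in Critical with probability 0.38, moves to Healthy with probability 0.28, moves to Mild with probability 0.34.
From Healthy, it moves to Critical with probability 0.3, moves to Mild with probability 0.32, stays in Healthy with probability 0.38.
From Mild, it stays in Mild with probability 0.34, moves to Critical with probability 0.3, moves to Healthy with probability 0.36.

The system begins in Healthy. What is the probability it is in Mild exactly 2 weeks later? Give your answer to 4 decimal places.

0.3324

Sum over the intermediate state after 1 week:
P = P(Healthy→Critical)·P(Critical→Mild) + P(Healthy→Healthy)·P(Healthy→Mild) + P(Healthy→Mild)·P(Mild→Mild)
  = 0.3×0.34 + 0.38×0.32 + 0.32×0.34
  = 0.1020 + 0.1216 + 0.1088 = 0.3324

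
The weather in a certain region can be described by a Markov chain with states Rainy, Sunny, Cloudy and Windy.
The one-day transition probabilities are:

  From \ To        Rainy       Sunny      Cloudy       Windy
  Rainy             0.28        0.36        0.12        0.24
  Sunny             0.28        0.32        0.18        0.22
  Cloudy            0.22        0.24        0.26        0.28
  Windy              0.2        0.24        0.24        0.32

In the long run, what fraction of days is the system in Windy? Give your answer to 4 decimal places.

0.2630

Let the stationary distribution be π with π = πP and π_1 + π_2 + π_3 + π_4 = 1.
π_1 = 0.28·π_1 + 0.28·π_2 + 0.22·π_3 + 0.2·π_4
π_2 = 0.36·π_1 + 0.32·π_2 + 0.24·π_3 + 0.24·π_4
π_3 = 0.12·π_1 + 0.18·π_2 + 0.26·π_3 + 0.24·π_4
Solving with the normalization constraint gives π = (0.2472, 0.2931, 0.1967, 0.2630).
So the stationary probability of Windy is 0.2630.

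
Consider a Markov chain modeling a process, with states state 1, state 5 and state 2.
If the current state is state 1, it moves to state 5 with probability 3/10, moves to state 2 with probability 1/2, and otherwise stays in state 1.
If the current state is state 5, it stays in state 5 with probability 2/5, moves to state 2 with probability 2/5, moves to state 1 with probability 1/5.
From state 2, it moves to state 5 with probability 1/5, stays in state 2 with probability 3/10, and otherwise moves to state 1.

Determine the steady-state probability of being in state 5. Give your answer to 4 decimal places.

0.2897

Let the stationary distribution be π with π = πP and π_1 + π_2 + π_3 = 1.
π_1 = 0.2·π_1 + 0.2·π_2 + 0.5·π_3
π_2 = 0.3·π_1 + 0.4·π_2 + 0.2·π_3
Solving with the normalization constraint gives π = (0.3178, 0.2897, 0.3925).
So the stationary probability of state 5 is 0.2897.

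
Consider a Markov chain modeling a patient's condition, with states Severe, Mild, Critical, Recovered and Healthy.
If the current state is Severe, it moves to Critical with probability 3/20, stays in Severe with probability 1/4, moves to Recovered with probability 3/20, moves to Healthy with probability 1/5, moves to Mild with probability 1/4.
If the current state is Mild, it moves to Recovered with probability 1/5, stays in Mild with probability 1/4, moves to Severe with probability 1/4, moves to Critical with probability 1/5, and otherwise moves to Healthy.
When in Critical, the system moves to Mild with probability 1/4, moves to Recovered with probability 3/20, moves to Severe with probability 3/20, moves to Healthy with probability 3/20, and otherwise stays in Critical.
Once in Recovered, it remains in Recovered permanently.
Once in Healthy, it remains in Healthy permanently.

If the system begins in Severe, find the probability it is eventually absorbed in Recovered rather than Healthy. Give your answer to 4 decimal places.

Let h(s) be the probability of absorption at Recovered starting from transient state s. Then h(Recovered) = 1 and h(Healthy) = 0. By first-step analysis:
h(Severe) = 0.25·h(Severe) + 0.25·h(Mild) + 0.15·h(Critical) + 0.15·1 + 0.2·0
h(Mild) = 0.25·h(Severe) + 0.25·h(Mild) + 0.2·h(Critical) + 0.2·1 + 0.1·0
h(Critical) = 0.15·h(Severe) + 0.25·h(Mild) + 0.3·h(Critical) + 0.15·1 + 0.15·0
Solving: h(Severe) = 0.4955, h(Mild) = 0.5717, h(Critical) = 0.5247.
Starting from Severe, the probability is 0.4955.

0.4955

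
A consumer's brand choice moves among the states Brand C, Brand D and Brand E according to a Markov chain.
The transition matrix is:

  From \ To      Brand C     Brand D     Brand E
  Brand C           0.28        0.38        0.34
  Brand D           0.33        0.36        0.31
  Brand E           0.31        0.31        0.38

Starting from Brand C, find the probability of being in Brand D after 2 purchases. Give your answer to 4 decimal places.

Sum over the intermediate state after 1 purchase:
P = P(Brand C→Brand C)·P(Brand C→Brand D) + P(Brand C→Brand D)·P(Brand D→Brand D) + P(Brand C→Brand E)·P(Brand E→Brand D)
  = 0.28×0.38 + 0.38×0.36 + 0.34×0.31
  = 0.1064 + 0.1368 + 0.1054 = 0.3486

0.3486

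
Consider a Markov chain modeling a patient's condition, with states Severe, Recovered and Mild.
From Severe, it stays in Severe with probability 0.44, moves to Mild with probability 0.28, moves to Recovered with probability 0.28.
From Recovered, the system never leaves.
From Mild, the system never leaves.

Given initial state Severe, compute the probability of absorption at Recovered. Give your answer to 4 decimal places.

Let h(s) be the probability of absorption at Recovered starting from transient state s. Then h(Recovered) = 1 and h(Mild) = 0. By first-step analysis:
h(Severe) = 0.44·h(Severe) + 0.28·1 + 0.28·0
Solving: h(Severe) = 0.5000.
Starting from Severe, the probability is 0.5000.

0.5000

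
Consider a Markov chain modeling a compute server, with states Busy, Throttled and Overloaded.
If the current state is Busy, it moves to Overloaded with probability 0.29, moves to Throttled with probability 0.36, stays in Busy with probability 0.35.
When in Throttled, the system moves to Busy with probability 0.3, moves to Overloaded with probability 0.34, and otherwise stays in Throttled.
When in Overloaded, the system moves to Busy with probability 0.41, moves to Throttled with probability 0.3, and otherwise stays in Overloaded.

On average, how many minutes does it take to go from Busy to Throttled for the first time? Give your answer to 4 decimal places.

Let t(s) be the expected number of minutes to first reach Throttled from state s, with t(Throttled) = 0. Conditioning on the first minute:
t(Busy) = 1 + 0.35·t(Busy) + 0.29·t(Overloaded)
t(Overloaded) = 1 + 0.41·t(Busy) + 0.29·t(Overloaded)
Solving: t(Busy) = 2.9189, t(Overloaded) = 3.0940.
Expected minutes from Busy to Throttled: 2.9189.

2.9189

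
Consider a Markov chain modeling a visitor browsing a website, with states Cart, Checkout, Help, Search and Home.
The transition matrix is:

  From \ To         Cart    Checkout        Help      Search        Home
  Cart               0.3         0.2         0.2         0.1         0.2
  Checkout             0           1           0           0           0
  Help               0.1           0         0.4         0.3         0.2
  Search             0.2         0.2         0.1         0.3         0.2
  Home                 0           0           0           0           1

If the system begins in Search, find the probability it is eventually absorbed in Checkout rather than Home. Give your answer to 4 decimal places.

0.4530

Let h(s) be the probability of absorption at Checkout starting from transient state s. Then h(Checkout) = 1 and h(Home) = 0. By first-step analysis:
h(Cart) = 0.3·h(Cart) + 0.2·1 + 0.2·h(Help) + 0.1·h(Search) + 0.2·0
h(Help) = 0.1·h(Cart) + 0.4·h(Help) + 0.3·h(Search) + 0.2·0
h(Search) = 0.2·h(Cart) + 0.2·1 + 0.1·h(Help) + 0.3·h(Search) + 0.2·0
Solving: h(Cart) = 0.4359, h(Help) = 0.2991, h(Search) = 0.4530.
Starting from Search, the probability is 0.4530.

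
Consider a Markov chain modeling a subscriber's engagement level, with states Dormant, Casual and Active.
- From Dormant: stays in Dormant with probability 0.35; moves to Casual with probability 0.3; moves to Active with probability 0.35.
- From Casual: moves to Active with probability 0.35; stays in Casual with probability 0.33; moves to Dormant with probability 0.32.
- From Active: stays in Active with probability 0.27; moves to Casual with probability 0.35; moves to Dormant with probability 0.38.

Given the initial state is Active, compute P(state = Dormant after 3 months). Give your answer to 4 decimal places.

Propagate the distribution vector 3 months from Active.
After 0 months: (0.0000, 0.0000, 1.0000)
After 1 month: (0.3800, 0.3500, 0.2700)
After 2 months: (0.3476, 0.3240, 0.3284)
After 3 months: (0.3501, 0.3261, 0.3237)
P(in Dormant after 3 months) = 0.3501

0.3501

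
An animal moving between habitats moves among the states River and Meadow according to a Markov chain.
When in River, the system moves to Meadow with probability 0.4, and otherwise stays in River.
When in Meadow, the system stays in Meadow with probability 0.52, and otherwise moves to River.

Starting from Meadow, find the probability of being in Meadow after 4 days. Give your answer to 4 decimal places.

Propagate the distribution vector 4 days from Meadow.
After 0 days: (0.0000, 1.0000)
After 1 day: (0.4800, 0.5200)
After 2 days: (0.5376, 0.4624)
After 3 days: (0.5445, 0.4555)
After 4 days: (0.5453, 0.4547)
P(in Meadow after 4 days) = 0.4547

0.4547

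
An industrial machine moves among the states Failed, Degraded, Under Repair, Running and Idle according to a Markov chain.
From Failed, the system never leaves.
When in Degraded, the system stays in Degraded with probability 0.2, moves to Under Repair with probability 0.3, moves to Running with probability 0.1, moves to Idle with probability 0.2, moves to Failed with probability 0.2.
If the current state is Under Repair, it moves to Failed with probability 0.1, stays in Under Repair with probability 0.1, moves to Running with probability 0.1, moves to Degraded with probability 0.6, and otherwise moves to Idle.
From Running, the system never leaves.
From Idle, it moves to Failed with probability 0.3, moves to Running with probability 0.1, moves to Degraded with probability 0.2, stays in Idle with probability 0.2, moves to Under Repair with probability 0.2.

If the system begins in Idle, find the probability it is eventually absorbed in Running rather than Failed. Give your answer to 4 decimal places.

0.3029

Let h(s) be the probability of absorption at Running starting from transient state s. Then h(Running) = 1 and h(Failed) = 0. By first-step analysis:
h(Degraded) = 0.2·0 + 0.2·h(Degraded) + 0.3·h(Under Repair) + 0.1·1 + 0.2·h(Idle)
h(Under Repair) = 0.1·0 + 0.6·h(Degraded) + 0.1·h(Under Repair) + 0.1·1 + 0.1·h(Idle)
h(Idle) = 0.3·0 + 0.2·h(Degraded) + 0.2·h(Under Repair) + 0.1·1 + 0.2·h(Idle)
Solving: h(Degraded) = 0.3400, h(Under Repair) = 0.3714, h(Idle) = 0.3029.
Starting from Idle, the probability is 0.3029.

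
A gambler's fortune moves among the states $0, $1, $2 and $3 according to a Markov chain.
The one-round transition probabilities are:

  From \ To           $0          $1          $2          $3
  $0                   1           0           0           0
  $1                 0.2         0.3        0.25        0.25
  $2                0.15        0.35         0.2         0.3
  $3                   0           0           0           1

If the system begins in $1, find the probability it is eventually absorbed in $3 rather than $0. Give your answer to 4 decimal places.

Let h(s) be the probability of absorption at $3 starting from transient state s. Then h($3) = 1 and h($0) = 0. By first-step analysis:
h($1) = 0.2·0 + 0.3·h($1) + 0.25·h($2) + 0.25·1
h($2) = 0.15·0 + 0.35·h($1) + 0.2·h($2) + 0.3·1
Solving: h($1) = 0.5820, h($2) = 0.6296.
Starting from $1, the probability is 0.5820.

0.5820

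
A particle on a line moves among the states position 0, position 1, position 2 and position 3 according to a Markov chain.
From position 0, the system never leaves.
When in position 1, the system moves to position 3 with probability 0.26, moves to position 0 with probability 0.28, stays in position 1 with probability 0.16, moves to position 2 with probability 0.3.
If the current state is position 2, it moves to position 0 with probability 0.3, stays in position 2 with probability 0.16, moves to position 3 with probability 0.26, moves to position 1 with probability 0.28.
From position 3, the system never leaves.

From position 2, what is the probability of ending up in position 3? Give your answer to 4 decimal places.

Let h(s) be the probability of absorption at position 3 starting from transient state s. Then h(position 3) = 1 and h(position 0) = 0. By first-step analysis:
h(position 1) = 0.28·0 + 0.16·h(position 1) + 0.3·h(position 2) + 0.26·1
h(position 2) = 0.3·0 + 0.28·h(position 1) + 0.16·h(position 2) + 0.26·1
Solving: h(position 1) = 0.4768, h(position 2) = 0.4685.
Starting from position 2, the probability is 0.4685.

0.4685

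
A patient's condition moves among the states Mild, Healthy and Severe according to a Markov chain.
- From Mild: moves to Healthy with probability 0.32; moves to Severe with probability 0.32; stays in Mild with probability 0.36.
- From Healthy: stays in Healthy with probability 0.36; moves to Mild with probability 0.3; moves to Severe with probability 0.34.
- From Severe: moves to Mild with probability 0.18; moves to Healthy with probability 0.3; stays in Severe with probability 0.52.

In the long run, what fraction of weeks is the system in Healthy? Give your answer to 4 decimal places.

0.3248

Let the stationary distribution be π with π = πP and π_1 + π_2 + π_3 = 1.
π_1 = 0.36·π_1 + 0.3·π_2 + 0.18·π_3
π_2 = 0.32·π_1 + 0.36·π_2 + 0.3·π_3
Solving with the normalization constraint gives π = (0.2670, 0.3248, 0.4081).
So the stationary probability of Healthy is 0.3248.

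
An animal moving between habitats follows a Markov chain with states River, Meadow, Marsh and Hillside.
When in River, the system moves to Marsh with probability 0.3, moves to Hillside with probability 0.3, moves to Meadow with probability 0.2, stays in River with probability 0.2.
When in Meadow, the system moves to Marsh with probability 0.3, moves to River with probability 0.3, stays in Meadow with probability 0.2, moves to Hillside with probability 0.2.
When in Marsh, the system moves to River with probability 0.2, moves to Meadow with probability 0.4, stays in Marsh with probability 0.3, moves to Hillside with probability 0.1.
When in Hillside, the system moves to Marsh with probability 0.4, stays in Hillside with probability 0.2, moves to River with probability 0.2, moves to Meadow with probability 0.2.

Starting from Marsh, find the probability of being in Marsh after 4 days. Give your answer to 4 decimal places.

Propagate the distribution vector 4 days from Marsh.
After 0 days: (0.0000, 0.0000, 1.0000, 0.0000)
After 1 day: (0.2000, 0.4000, 0.3000, 0.1000)
After 2 days: (0.2400, 0.2600, 0.3100, 0.1900)
After 3 days: (0.2260, 0.2620, 0.3190, 0.1930)
After 4 days: (0.2262, 0.2638, 0.3193, 0.1907)
P(in Marsh after 4 days) = 0.3193

0.3193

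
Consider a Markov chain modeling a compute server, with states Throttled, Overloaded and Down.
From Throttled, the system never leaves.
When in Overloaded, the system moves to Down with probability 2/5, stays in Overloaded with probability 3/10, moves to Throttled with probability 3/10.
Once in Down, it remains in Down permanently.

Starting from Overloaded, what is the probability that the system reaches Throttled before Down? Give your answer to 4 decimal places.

0.4286

Let h(s) be the probability of absorption at Throttled starting from transient state s. Then h(Throttled) = 1 and h(Down) = 0. By first-step analysis:
h(Overloaded) = 0.3·1 + 0.3·h(Overloaded) + 0.4·0
Solving: h(Overloaded) = 0.4286.
Starting from Overloaded, the probability is 0.4286.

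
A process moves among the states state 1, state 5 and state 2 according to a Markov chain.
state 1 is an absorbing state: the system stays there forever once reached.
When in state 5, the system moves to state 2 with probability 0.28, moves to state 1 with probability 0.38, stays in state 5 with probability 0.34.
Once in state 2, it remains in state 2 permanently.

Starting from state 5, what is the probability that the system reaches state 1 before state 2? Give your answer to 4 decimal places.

0.5758

Let h(s) be the probability of absorption at state 1 starting from transient state s. Then h(state 1) = 1 and h(state 2) = 0. By first-step analysis:
h(state 5) = 0.38·1 + 0.34·h(state 5) + 0.28·0
Solving: h(state 5) = 0.5758.
Starting from state 5, the probability is 0.5758.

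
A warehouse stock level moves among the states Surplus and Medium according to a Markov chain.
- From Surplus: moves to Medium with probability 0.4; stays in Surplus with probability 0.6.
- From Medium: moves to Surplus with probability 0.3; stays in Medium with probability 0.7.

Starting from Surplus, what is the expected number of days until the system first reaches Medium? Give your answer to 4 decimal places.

Let t(s) be the expected number of days to first reach Medium from state s, with t(Medium) = 0. Conditioning on the first day:
t(Surplus) = 1 + 0.6·t(Surplus)
Solving: t(Surplus) = 2.5000.
Expected days from Surplus to Medium: 2.5000.

2.5000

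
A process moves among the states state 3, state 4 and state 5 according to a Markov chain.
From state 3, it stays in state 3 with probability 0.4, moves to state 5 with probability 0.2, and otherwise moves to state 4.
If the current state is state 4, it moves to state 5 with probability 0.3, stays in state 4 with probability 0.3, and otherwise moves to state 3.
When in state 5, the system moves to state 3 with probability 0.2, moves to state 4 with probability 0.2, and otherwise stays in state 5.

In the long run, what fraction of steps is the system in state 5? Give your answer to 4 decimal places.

0.3824

Let the stationary distribution be π with π = πP and π_1 + π_2 + π_3 = 1.
π_1 = 0.4·π_1 + 0.4·π_2 + 0.2·π_3
π_2 = 0.4·π_1 + 0.3·π_2 + 0.2·π_3
Solving with the normalization constraint gives π = (0.3235, 0.2941, 0.3824).
So the stationary probability of state 5 is 0.3824.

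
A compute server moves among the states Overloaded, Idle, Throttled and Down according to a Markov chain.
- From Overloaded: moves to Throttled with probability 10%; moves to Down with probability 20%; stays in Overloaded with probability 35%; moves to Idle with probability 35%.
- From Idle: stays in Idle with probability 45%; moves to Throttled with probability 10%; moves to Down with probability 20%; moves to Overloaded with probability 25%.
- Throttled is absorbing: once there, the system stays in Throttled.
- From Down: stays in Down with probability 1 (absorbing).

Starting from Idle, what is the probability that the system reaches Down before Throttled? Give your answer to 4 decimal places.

0.6667

Let h(s) be the probability of absorption at Down starting from transient state s. Then h(Down) = 1 and h(Throttled) = 0. By first-step analysis:
h(Overloaded) = 0.35·h(Overloaded) + 0.35·h(Idle) + 0.1·0 + 0.2·1
h(Idle) = 0.25·h(Overloaded) + 0.45·h(Idle) + 0.1·0 + 0.2·1
Solving: h(Overloaded) = 0.6667, h(Idle) = 0.6667.
Starting from Idle, the probability is 0.6667.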